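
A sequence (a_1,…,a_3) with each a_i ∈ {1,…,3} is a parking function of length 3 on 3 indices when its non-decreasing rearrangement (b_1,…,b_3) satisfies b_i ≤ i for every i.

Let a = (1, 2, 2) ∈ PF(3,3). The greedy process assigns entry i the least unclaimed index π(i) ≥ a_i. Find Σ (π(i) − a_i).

1

Σπ(i) = 1+…+3 = 6; Σa = 1+2+2 = 5; disp = 6−5 = 1.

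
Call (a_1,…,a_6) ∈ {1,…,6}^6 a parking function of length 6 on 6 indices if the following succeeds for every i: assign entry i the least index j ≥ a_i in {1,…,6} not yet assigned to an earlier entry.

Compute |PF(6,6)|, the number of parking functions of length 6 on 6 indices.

16807

|PF(6,6)| = 1·7^5 = 1·16807 = 16807 (Pollak)
One tuple (5,4,3,6,1,1) → sorted (1,1,3,4,5,6): b_i ≤ i ∀i, a PF.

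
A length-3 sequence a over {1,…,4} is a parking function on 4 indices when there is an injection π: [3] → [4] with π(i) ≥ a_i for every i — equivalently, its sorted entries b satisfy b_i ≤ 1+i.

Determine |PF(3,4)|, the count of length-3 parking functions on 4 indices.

50

#PF = (4+1−3)·(4+1)^{3−1} = 2 · 25 = 50 [KW]
Example (2,1,2) → sorted (1,2,2): b_i ≤ 1+i ∀i, a PF.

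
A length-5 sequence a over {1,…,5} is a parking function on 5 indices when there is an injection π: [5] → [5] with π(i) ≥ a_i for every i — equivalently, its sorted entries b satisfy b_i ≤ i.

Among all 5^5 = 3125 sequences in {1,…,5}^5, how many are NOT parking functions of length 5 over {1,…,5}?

|PF(5,5)| = 1·6^4 = 1·1296 = 1296 (Pollak)
One tuple (5,4,5,5,5) → sorted (4,5,5,5,5): b_1=4>1, not a PF.
So 3125 − 1296 = 1829 fail.

1829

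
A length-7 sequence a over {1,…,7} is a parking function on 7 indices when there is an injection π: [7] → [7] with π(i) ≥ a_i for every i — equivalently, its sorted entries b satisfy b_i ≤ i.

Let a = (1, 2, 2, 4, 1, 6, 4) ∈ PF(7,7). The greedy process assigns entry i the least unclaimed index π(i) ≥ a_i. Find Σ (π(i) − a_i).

8

Σπ(i) = 1+…+7 = 28; Σa = 1+2+2+4+1+6+4 = 20; disp = 28−20 = 8.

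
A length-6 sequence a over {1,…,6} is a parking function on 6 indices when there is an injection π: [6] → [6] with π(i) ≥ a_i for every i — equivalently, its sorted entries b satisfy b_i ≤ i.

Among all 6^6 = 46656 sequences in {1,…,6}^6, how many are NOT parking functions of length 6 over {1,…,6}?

29849

Count = (7−6)·7^(6−1) = 1×16807 = 16807
One tuple (3,5,2,2,6,6) → sorted (2,2,3,5,6,6): b_1=2>1, not a PF.
6^6 − 16807 = 46656 − 16807 = 29849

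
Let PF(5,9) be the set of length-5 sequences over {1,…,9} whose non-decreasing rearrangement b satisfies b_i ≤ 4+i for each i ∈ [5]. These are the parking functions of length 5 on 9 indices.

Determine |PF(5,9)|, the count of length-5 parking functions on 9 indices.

50000

|PF| = (10−5)·10^(5−1) = 5×10000 = 50000
One tuple (9,3,2,3,6) → sorted (2,3,3,6,9): b_i ≤ 4+i ∀i, a PF.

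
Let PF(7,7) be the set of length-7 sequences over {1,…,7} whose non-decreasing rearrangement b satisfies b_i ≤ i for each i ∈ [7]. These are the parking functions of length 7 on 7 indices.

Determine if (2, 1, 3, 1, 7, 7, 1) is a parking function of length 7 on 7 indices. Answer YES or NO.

NO

Rearranged: b = (1, 1, 1, 2, 3, 7, 7).
  b_1=1 ≤ 1
  b_2=1 ≤ 2
  b_3=1 ≤ 3
  b_4=2 ≤ 4
  b_5=3 ≤ 5
  b_6=7 > 6
  fails at i=6 ⇒ NO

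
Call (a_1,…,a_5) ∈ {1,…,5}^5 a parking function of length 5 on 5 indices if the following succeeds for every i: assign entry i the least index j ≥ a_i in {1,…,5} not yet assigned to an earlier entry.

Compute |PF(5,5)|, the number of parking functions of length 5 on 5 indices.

1296

|PF(5,5)| = 1·6^4 = 1·1296 = 1296 [KW]
Check (4,2,1,2,1) → sorted (1,1,2,2,4): b_i ≤ i ∀i, a PF.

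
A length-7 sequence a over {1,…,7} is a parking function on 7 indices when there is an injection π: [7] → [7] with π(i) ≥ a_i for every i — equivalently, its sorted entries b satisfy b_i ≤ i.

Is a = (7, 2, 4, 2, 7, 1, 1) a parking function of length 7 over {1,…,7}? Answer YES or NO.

Order a: b = (1, 1, 2, 2, 4, 7, 7).
  b_1=1 ≤ 1
  b_2=1 ≤ 2
  b_3=2 ≤ 3
  b_4=2 ≤ 4
  b_5=4 ≤ 5
  b_6=7 > 6
  fails at i=6 ⇒ NO

NO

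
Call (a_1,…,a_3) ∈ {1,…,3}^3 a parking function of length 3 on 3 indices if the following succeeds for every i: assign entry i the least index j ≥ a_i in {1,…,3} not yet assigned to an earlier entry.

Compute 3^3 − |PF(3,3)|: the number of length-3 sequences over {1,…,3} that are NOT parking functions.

11

|PF| = 1·4^2 = 1 · 16 = 16
One tuple (2,3,3) → sorted (2,3,3): b_1=2>1, not a PF.
3^3 − 16 = 27 − 16 = 11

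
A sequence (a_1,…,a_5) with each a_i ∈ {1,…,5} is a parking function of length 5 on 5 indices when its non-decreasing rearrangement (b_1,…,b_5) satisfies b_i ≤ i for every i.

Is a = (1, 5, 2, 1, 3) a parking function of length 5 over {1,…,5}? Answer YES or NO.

Sorted: b = (1, 1, 2, 3, 5).
  b_1=1 ≤ 1
  b_2=1 ≤ 2
  b_3=2 ≤ 3
  b_4=3 ≤ 4
  b_5=5 ≤ 5
All bounds hold ⇒ YES

YES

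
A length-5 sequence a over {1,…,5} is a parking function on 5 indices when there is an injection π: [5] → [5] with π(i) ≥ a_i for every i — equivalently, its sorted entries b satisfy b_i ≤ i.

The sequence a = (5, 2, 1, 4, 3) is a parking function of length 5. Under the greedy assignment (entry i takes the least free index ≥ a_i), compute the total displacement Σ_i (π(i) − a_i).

Σπ = 5·6/2 = 15 (π permutes [5]); Σa = 5+2+1+4+3 = 15; disp = 15−15 = 0.

0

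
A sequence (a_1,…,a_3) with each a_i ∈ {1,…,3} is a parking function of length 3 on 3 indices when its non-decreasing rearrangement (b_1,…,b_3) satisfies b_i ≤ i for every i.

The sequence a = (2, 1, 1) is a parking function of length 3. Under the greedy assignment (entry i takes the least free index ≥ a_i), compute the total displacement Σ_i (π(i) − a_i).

Σπ(i) = 1+…+3 = 6; Σa = 2+1+1 = 4; disp = 6−4 = 2.

2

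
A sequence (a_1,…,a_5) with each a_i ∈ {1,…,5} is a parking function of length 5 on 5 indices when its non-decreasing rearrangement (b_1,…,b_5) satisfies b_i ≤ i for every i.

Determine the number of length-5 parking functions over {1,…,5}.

#PF = (6−5)·6^(5−1) = 1 · 1296 = 1296 [KW]
Example (2,1,4,2,3) → sorted (1,2,2,3,4): b_i ≤ i ∀i, a PF.

1296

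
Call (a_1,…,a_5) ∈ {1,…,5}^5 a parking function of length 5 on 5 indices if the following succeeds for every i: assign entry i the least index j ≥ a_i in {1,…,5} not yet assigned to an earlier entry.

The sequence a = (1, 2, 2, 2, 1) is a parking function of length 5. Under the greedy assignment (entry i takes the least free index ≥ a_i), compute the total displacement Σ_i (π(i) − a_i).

7

Σπ(i) = 1+…+5 = 15; Σa = 1+2+2+2+1 = 8; disp = 15−8 = 7.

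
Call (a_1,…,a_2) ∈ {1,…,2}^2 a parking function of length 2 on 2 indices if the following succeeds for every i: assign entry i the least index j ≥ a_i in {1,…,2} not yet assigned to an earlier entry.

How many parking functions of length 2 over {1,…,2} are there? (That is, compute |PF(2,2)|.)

|PF(2,2)| = (2+1−2)·(2+1)^{2−1} = 1·3 = 3 [KW]
Example (1,2) → sorted (1,2): b_i ≤ i ∀i, a PF.

3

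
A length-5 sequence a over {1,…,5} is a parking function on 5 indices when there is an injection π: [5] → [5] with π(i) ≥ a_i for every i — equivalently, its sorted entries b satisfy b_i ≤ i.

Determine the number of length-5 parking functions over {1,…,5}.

Count = (5−5+1)·(5+1)^(5−1) = 1×1296 = 1296
One tuple (1,1,3,2,1) → sorted (1,1,1,2,3): b_i ≤ i ∀i, a PF.

1296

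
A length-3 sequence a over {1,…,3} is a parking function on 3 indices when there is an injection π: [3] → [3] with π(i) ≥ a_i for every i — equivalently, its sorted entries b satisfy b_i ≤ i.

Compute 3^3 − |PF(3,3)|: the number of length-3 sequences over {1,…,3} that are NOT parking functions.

|PF(3,3)| = (4−3)·4^(3−1) = 1 · 16 = 16 (Pollak)
Check (2,3,2) → sorted (2,2,3): b_1=2>1, not a PF.
So 27 − 16 = 11 fail.

11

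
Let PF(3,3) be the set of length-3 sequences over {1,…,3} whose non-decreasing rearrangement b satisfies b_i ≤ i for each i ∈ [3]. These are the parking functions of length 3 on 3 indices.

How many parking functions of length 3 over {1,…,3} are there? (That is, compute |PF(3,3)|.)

16

|PF| = (4−3)·4^(3−1) = 1×16 = 16 [KW]
Example (2,1,2) → sorted (1,2,2): b_i ≤ i ∀i, a PF.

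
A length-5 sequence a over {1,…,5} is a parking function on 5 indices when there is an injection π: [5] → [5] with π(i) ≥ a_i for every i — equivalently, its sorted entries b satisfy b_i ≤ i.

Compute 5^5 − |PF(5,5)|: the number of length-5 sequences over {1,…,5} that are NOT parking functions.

|PF(5,5)| = 1·6^4 = 1 · 1296 = 1296
Check (5,4,4,4,5) → sorted (4,4,4,5,5): b_1=4>1, not a PF.
So 3125 − 1296 = 1829 fail.

1829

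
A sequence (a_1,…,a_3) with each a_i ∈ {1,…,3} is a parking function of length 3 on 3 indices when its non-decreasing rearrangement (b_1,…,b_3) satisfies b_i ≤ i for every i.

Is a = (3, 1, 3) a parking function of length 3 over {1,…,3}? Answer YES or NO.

NO

Sorted: b = (1, 3, 3).
  b_1=1 ≤ 1
  b_2=3 > 2
  fails at i=2 ⇒ NO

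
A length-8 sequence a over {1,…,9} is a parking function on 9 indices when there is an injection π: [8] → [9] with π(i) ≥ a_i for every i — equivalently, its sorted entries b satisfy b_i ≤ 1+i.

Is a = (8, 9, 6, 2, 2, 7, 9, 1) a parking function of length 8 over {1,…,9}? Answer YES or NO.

NO

Sorted: b = (1, 2, 2, 6, 7, 8, 9, 9).
  b_1=1 ≤ 2
  b_2=2 ≤ 3
  b_3=2 ≤ 4
  b_4=6 > 5
  fails at i=4 ⇒ NO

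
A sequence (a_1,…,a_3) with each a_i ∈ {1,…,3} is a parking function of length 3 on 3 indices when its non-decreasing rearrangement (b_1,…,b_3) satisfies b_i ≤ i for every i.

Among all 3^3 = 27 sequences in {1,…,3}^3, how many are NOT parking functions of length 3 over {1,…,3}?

|PF| = (3−3+1)·(3+1)^(3−1) = 1·16 = 16
Check (2,2,2) → sorted (2,2,2): b_1=2>1, not a PF.
3^3 − 16 = 27 − 16 = 11

11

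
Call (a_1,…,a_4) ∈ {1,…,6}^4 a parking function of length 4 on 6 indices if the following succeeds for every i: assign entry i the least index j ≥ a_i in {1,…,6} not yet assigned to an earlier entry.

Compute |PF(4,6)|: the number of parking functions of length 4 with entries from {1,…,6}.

1029

Count = (6−4+1)·(6+1)^(4−1) = 3×343 = 1029 (Konheim–Weiss)
One tuple (4,3,3,3) → sorted (3,3,3,4): b_i ≤ 2+i ∀i, a PF.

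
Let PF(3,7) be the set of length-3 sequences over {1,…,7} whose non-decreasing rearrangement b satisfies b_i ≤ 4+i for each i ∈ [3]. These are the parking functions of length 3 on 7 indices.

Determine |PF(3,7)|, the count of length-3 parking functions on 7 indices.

320

#PF = (7+1−3)·(7+1)^{3−1} = 5 · 64 = 320
E.g. (1,2,6) → sorted (1,2,6): b_i ≤ 4+i ∀i, a PF.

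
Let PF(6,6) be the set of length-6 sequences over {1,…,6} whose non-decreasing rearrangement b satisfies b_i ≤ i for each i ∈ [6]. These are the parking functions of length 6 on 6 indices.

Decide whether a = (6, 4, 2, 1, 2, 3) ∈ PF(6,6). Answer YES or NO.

Rearranged: b = (1, 2, 2, 3, 4, 6).
  b_1=1 ≤ 1
  b_2=2 ≤ 2
  b_3=2 ≤ 3
  b_4=3 ≤ 4
  b_5=4 ≤ 5
  b_6=6 ≤ 6
All bounds hold ⇒ YES

YES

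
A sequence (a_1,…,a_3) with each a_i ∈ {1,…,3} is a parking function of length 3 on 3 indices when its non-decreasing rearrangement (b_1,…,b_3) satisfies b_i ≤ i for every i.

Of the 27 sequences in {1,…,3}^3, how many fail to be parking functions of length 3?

11

Count = (3+1−3)·(3+1)^{3−1} = 1·16 = 16 (Konheim–Weiss)
Example (3,3,3) → sorted (3,3,3): b_1=3>1, not a PF.
So 27 − 16 = 11 fail.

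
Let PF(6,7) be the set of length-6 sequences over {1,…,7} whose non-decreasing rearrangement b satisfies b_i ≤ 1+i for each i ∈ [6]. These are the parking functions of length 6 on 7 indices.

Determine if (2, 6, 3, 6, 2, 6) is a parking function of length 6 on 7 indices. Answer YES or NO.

NO

Sorted: b = (2, 2, 3, 6, 6, 6).
  b_1=2 ≤ 2
  b_2=2 ≤ 3
  b_3=3 ≤ 4
  b_4=6 > 5
  fails at i=4 ⇒ NO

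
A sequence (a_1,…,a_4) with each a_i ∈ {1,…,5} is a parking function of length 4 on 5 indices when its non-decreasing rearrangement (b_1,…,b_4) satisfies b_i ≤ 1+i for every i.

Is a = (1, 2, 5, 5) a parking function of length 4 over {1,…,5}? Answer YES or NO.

NO

Sorted: b = (1, 2, 5, 5).
  b_1=1 ≤ 2
  b_2=2 ≤ 3
  b_3=5 > 4
  fails at i=3 ⇒ NO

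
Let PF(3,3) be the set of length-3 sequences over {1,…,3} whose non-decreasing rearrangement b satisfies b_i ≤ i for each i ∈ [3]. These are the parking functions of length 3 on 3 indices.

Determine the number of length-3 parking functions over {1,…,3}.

16

Count = (3+1−3)·(3+1)^{3−1} = 1 · 16 = 16 (Pollak)
E.g. (3,2,1) → sorted (1,2,3): b_i ≤ i ∀i, a PF.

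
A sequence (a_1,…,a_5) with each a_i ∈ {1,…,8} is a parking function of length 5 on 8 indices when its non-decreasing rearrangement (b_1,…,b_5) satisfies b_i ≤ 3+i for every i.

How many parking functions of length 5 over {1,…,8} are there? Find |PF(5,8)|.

26244

|PF(5,8)| = 4·9^4 = 4 · 6561 = 26244 [KW]
Check (4,5,1,7,8) → sorted (1,4,5,7,8): b_i ≤ 3+i ∀i, a PF.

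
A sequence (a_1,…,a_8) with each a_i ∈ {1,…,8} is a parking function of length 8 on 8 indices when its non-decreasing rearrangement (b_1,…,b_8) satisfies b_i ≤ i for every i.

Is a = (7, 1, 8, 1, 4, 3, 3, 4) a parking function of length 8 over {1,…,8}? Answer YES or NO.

YES

Sorted: b = (1, 1, 3, 3, 4, 4, 7, 8).
  b_1=1 ≤ 1
  b_2=1 ≤ 2
  b_3=3 ≤ 3
  b_4=3 ≤ 4
  b_5=4 ≤ 5
  b_6=4 ≤ 6
  b_7=7 ≤ 7
  b_8=8 ≤ 8
All bounds hold ⇒ YES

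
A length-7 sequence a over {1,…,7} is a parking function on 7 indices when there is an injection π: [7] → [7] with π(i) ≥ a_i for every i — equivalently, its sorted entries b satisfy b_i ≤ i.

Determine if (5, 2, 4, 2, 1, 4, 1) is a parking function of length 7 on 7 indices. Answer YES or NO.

YES

Rearranged: b = (1, 1, 2, 2, 4, 4, 5).
  b_1=1 ≤ 1
  b_2=1 ≤ 2
  b_3=2 ≤ 3
  b_4=2 ≤ 4
  b_5=4 ≤ 5
  b_6=4 ≤ 6
  b_7=5 ≤ 7
All bounds hold ⇒ YES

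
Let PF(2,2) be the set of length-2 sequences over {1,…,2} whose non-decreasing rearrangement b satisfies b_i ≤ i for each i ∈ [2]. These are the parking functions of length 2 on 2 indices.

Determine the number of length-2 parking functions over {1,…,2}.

3

Count = (2+1−2)·(2+1)^{2−1} = 1·3 = 3 [KW]
Example (2,1) → sorted (1,2): b_i ≤ i ∀i, a PF.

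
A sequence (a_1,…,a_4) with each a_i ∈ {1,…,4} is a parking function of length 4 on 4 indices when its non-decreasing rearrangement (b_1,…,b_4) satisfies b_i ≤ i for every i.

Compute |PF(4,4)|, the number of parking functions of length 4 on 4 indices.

125

|PF(4,4)| = (5−4)·5^(4−1) = 1 · 125 = 125 (Pollak)
E.g. (1,3,4,1) → sorted (1,1,3,4): b_i ≤ i ∀i, a PF.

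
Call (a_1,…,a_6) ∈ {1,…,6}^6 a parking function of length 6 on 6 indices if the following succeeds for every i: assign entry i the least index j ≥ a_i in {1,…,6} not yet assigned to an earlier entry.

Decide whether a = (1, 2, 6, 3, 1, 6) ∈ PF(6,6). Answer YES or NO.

NO

Rearranged: b = (1, 1, 2, 3, 6, 6).
  b_1=1 ≤ 1
  b_2=1 ≤ 2
  b_3=2 ≤ 3
  b_4=3 ≤ 4
  b_5=6 > 5
  fails at i=5 ⇒ NO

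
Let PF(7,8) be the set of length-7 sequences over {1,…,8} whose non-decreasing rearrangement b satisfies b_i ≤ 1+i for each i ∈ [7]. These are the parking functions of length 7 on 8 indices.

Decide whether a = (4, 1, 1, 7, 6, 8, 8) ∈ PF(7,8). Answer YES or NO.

Order a: b = (1, 1, 4, 6, 7, 8, 8).
  b_1=1 ≤ 2
  b_2=1 ≤ 3
  b_3=4 ≤ 4
  b_4=6 > 5
  fails at i=4 ⇒ NO

NO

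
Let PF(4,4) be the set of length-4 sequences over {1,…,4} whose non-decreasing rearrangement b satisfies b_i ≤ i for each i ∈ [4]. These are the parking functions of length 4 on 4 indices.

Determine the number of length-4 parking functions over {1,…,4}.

|PF(4,4)| = (5−4)·5^(4−1) = 1×125 = 125 (Pollak)
One tuple (3,1,4,2) → sorted (1,2,3,4): b_i ≤ i ∀i, a PF.

125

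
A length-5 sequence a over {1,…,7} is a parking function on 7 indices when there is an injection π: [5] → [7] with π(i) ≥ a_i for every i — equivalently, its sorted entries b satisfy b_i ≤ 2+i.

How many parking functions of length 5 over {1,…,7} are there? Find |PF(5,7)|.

12288

Count = (7+1−5)·(7+1)^{5−1} = 3·4096 = 12288
E.g. (3,4,7,1,6) → sorted (1,3,4,6,7): b_i ≤ 2+i ∀i, a PF.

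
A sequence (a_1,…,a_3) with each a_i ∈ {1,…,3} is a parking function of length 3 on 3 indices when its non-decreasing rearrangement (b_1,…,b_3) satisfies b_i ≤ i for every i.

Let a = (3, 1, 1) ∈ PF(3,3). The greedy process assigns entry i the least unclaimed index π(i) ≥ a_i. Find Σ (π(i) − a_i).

1

Σπ = 3·4/2 = 6 (π permutes [3]); Σa = 3+1+1 = 5; disp = 6−5 = 1.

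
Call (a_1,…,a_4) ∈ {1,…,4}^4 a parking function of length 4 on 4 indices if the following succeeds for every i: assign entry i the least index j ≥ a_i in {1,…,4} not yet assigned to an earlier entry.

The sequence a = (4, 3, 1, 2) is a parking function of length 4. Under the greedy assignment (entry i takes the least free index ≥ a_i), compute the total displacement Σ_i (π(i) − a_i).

0

Σπ(i) = 1+…+4 = 10; Σa = 4+3+1+2 = 10; disp = 10−10 = 0.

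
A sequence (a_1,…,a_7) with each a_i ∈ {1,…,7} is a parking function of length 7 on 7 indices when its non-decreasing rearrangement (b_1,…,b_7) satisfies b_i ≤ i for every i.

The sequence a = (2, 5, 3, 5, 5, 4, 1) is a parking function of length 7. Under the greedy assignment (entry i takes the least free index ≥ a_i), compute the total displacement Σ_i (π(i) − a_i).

3

Σπ(i) = 1+…+7 = 28; Σa = 2+5+3+5+5+4+1 = 25; disp = 28−25 = 3.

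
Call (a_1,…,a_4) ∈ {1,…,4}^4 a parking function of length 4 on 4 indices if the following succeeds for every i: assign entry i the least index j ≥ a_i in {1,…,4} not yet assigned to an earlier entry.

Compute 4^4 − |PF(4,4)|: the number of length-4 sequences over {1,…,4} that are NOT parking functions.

Count = (4−4+1)·(4+1)^(4−1) = 1 · 125 = 125 [KW]
E.g. (2,4,4,4) → sorted (2,4,4,4): b_1=2>1, not a PF.
So 256 − 125 = 131 fail.

131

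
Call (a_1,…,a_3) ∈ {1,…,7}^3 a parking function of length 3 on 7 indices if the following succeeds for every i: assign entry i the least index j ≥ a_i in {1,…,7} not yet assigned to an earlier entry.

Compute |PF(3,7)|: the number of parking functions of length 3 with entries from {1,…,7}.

|PF(3,7)| = (7−3+1)·(7+1)^(3−1) = 5 · 64 = 320 (Pollak)
Check (2,5,5) → sorted (2,5,5): b_i ≤ 4+i ∀i, a PF.

320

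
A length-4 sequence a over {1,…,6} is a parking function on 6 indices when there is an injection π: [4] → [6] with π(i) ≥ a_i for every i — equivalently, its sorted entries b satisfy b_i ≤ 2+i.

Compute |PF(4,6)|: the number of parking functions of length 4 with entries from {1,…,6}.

1029

#PF = (6−4+1)·(6+1)^(4−1) = 3×343 = 1029 (Pollak)
One tuple (2,1,1,4) → sorted (1,1,2,4): b_i ≤ 2+i ∀i, a PF.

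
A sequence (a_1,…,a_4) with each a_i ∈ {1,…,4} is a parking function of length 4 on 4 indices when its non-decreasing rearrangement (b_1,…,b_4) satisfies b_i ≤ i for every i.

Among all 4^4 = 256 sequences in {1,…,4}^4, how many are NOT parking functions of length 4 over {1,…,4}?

|PF| = (4+1−4)·(4+1)^{4−1} = 1·125 = 125 (Konheim–Weiss)
Check (4,1,1,4) → sorted (1,1,4,4): b_3=4>3, not a PF.
4^4 − 125 = 256 − 125 = 131

131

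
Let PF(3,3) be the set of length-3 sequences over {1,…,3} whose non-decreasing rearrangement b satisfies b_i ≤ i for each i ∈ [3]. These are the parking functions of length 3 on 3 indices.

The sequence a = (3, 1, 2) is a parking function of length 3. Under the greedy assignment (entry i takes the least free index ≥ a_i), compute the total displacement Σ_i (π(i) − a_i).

0

Σπ = 6 ({1..3} each once); Σa = 3+1+2 = 6; disp = 6−6 = 0.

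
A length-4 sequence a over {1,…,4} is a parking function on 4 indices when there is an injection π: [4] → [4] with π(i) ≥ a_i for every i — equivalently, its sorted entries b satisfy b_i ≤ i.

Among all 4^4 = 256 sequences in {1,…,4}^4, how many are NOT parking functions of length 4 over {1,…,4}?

|PF| = 1·5^3 = 1×125 = 125 (Konheim–Weiss)
Check (2,3,2,2) → sorted (2,2,2,3): b_1=2>1, not a PF.
4^4 − 125 = 256 − 125 = 131

131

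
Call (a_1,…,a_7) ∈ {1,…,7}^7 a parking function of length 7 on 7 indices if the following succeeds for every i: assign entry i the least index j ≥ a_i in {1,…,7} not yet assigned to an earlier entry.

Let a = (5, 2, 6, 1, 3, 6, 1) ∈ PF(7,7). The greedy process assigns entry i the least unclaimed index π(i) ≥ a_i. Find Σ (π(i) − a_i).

Σπ(i) = 1+…+7 = 28; Σa = 5+2+6+1+3+6+1 = 24; disp = 28−24 = 4.

4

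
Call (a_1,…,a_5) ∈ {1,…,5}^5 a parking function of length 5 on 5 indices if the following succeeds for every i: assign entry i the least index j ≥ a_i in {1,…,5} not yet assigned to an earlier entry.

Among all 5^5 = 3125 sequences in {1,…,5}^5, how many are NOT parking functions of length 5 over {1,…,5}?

|PF| = 1·6^4 = 1 · 1296 = 1296 [KW]
Example (3,1,5,4,5) → sorted (1,3,4,5,5): b_2=3>2, not a PF.
So 3125 − 1296 = 1829 fail.

1829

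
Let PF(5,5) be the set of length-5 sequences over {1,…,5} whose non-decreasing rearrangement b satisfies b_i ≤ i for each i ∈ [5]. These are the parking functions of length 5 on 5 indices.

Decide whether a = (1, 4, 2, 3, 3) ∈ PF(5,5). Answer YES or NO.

Rearranged: b = (1, 2, 3, 3, 4).
  b_1=1 ≤ 1
  b_2=2 ≤ 2
  b_3=3 ≤ 3
  b_4=3 ≤ 4
  b_5=4 ≤ 5
All bounds hold ⇒ YES

YES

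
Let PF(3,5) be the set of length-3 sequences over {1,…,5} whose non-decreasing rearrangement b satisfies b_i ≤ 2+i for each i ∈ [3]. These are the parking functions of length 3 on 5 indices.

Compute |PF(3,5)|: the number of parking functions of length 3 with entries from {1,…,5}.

108

#PF = (5−3+1)·(5+1)^(3−1) = 3·36 = 108 (Konheim–Weiss)
One tuple (3,5,1) → sorted (1,3,5): b_i ≤ 2+i ∀i, a PF.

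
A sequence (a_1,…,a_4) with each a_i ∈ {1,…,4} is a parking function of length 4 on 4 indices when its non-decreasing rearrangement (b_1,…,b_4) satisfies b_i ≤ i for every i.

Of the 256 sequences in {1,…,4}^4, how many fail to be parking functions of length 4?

Count = 1·5^3 = 1·125 = 125 [KW]
One tuple (4,2,4,3) → sorted (2,3,4,4): b_1=2>1, not a PF.
4^4 − 125 = 256 − 125 = 131

131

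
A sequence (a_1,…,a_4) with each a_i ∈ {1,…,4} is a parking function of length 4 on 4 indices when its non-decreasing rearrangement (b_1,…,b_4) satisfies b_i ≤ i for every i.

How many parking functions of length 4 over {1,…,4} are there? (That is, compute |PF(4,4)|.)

|PF(4,4)| = (5−4)·5^(4−1) = 1×125 = 125 (Pollak)
One tuple (1,1,4,1) → sorted (1,1,1,4): b_i ≤ i ∀i, a PF.

125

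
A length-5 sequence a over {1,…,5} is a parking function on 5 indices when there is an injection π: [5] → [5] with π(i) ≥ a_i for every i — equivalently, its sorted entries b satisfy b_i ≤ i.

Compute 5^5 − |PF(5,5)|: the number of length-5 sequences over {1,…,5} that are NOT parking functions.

#PF = (5+1−5)·(5+1)^{5−1} = 1·1296 = 1296 (Pollak)
E.g. (3,2,5,3,5) → sorted (2,3,3,5,5): b_1=2>1, not a PF.
5^5 − 1296 = 3125 − 1296 = 1829

1829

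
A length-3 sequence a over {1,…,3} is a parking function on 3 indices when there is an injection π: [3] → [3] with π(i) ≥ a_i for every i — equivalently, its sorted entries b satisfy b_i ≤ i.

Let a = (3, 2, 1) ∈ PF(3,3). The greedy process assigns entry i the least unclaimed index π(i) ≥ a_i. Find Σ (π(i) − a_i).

0

Σπ = 3·4/2 = 6 (π permutes [3]); Σa = 3+2+1 = 6; disp = 6−6 = 0.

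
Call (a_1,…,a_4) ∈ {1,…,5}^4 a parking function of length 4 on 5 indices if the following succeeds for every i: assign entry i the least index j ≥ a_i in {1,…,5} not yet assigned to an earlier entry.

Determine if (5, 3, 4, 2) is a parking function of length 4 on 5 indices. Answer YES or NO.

Rearranged: b = (2, 3, 4, 5).
  b_1=2 ≤ 2
  b_2=3 ≤ 3
  b_3=4 ≤ 4
  b_4=5 ≤ 5
All bounds hold ⇒ YES

YES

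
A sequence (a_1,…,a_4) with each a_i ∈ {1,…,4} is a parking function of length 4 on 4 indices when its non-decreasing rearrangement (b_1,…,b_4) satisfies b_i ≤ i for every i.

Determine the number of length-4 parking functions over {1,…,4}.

Count = (4+1−4)·(4+1)^{4−1} = 1 · 125 = 125 (Pollak)
E.g. (3,4,2,1) → sorted (1,2,3,4): b_i ≤ i ∀i, a PF.

125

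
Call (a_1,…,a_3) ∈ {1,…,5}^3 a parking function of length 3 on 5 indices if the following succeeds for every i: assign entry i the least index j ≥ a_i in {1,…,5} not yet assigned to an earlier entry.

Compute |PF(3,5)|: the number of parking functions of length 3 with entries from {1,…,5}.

108

|PF(3,5)| = 3·6^2 = 3 · 36 = 108 (Pollak)
E.g. (1,2,5) → sorted (1,2,5): b_i ≤ 2+i ∀i, a PF.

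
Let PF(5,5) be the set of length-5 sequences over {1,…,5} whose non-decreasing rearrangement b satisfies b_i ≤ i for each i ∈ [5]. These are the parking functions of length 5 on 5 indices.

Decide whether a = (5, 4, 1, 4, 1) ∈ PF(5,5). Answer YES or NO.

NO

Rearranged: b = (1, 1, 4, 4, 5).
  b_1=1 ≤ 1
  b_2=1 ≤ 2
  b_3=4 > 3
  fails at i=3 ⇒ NO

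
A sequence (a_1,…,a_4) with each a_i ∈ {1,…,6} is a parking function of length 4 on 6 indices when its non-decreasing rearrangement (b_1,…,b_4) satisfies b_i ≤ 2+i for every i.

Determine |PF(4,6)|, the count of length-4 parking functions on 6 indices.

1029

#PF = (7−4)·7^(4−1) = 3·343 = 1029 (Pollak)
E.g. (5,4,1,6) → sorted (1,4,5,6): b_i ≤ 2+i ∀i, a PF.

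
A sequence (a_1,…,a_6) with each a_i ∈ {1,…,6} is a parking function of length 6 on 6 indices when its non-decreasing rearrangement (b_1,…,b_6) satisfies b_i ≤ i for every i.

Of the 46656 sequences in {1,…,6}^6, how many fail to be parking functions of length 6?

|PF| = (7−6)·7^(6−1) = 1×16807 = 16807 (Pollak)
Check (6,1,6,6,2,5) → sorted (1,2,5,6,6,6): b_3=5>3, not a PF.
So 46656 − 16807 = 29849 fail.

29849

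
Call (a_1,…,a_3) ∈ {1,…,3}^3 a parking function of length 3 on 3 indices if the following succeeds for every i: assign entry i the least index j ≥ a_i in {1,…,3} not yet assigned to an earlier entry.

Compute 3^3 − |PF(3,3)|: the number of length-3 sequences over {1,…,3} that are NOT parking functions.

|PF(3,3)| = (3+1−3)·(3+1)^{3−1} = 1 · 16 = 16 [KW]
E.g. (2,2,2) → sorted (2,2,2): b_1=2>1, not a PF.
So 27 − 16 = 11 fail.

11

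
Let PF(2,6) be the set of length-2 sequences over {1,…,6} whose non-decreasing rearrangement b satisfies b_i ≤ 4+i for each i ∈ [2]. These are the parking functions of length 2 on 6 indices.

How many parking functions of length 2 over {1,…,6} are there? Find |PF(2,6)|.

|PF| = (7−2)·7^(2−1) = 5·7 = 35 [KW]
Example (3,1) → sorted (1,3): b_i ≤ 4+i ∀i, a PF.

35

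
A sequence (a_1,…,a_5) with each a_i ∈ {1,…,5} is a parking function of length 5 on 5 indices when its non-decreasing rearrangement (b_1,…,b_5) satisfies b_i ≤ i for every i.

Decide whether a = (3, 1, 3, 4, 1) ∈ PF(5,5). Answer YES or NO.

Sorted: b = (1, 1, 3, 3, 4).
  b_1=1 ≤ 1
  b_2=1 ≤ 2
  b_3=3 ≤ 3
  b_4=3 ≤ 4
  b_5=4 ≤ 5
All bounds hold ⇒ YES

YES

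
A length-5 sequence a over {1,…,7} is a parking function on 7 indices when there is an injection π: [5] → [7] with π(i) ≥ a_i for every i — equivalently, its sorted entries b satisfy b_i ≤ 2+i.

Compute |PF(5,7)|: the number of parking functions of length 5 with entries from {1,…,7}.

#PF = 3·8^4 = 3×4096 = 12288
One tuple (7,1,2,3,5) → sorted (1,2,3,5,7): b_i ≤ 2+i ∀i, a PF.

12288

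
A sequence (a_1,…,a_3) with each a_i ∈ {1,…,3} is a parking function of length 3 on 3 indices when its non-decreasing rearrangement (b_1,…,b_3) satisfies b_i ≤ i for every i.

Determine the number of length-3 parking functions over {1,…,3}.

#PF = (3−3+1)·(3+1)^(3−1) = 1·16 = 16
Check (2,3,1) → sorted (1,2,3): b_i ≤ i ∀i, a PF.

16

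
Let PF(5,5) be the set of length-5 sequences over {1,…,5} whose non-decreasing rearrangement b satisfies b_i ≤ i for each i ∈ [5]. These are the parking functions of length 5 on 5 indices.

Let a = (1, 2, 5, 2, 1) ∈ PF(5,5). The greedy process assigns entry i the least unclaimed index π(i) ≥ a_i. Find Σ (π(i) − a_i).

Σπ = 5·6/2 = 15 (π permutes [5]); Σa = 1+2+5+2+1 = 11; disp = 15−11 = 4.

4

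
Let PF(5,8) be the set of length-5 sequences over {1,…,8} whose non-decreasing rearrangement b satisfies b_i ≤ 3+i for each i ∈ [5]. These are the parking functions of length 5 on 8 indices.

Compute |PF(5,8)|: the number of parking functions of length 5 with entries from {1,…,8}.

|PF| = (9−5)·9^(5−1) = 4·6561 = 26244
Check (4,5,5,1,8) → sorted (1,4,5,5,8): b_i ≤ 3+i ∀i, a PF.

26244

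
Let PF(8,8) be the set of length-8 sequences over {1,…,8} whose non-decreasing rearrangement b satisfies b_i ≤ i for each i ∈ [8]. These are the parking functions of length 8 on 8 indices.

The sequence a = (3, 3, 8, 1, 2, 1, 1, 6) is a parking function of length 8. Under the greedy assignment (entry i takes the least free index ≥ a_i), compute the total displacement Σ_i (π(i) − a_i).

Σπ = 8·9/2 = 36 (π permutes [8]); Σa = 3+3+8+1+2+1+1+6 = 25; disp = 36−25 = 11.

11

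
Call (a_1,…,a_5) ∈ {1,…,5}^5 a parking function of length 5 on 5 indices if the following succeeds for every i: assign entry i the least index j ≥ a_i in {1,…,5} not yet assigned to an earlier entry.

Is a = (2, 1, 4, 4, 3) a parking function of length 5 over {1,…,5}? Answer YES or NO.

YES

Order a: b = (1, 2, 3, 4, 4).
  b_1=1 ≤ 1
  b_2=2 ≤ 2
  b_3=3 ≤ 3
  b_4=4 ≤ 4
  b_5=4 ≤ 5
All bounds hold ⇒ YES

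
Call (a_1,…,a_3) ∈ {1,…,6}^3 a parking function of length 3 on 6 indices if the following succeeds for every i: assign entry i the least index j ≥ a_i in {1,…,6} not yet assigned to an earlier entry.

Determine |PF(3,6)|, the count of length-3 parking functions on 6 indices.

Count = (6+1−3)·(6+1)^{3−1} = 4×49 = 196 (Pollak)
Check (3,6,2) → sorted (2,3,6): b_i ≤ 3+i ∀i, a PF.

196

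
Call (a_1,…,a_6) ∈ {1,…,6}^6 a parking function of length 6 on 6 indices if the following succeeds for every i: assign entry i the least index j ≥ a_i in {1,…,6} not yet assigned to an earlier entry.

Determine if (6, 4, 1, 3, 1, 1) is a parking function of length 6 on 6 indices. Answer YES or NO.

YES

Sorted: b = (1, 1, 1, 3, 4, 6).
  b_1=1 ≤ 1
  b_2=1 ≤ 2
  b_3=1 ≤ 3
  b_4=3 ≤ 4
  b_5=4 ≤ 5
  b_6=6 ≤ 6
All bounds hold ⇒ YES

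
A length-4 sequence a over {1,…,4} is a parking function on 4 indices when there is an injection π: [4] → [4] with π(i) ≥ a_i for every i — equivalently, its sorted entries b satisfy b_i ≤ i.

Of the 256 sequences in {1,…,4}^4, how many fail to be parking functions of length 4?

131

|PF| = 1·5^3 = 1×125 = 125
One tuple (3,4,4,2) → sorted (2,3,4,4): b_1=2>1, not a PF.
Total 256; non-PF = 256−125 = 131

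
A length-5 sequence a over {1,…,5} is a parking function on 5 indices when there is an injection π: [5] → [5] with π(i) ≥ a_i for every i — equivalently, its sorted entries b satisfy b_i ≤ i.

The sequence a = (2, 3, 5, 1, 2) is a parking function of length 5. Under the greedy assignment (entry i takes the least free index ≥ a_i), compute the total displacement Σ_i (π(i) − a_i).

Σπ = 5·6/2 = 15 (π permutes [5]); Σa = 2+3+5+1+2 = 13; disp = 15−13 = 2.

2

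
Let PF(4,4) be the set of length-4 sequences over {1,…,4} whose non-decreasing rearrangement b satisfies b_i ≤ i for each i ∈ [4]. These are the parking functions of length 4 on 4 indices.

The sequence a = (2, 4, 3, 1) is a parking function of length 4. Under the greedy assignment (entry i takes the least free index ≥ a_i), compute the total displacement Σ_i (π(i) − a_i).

0

Σπ = 4·5/2 = 10 (π permutes [4]); Σa = 2+4+3+1 = 10; disp = 10−10 = 0.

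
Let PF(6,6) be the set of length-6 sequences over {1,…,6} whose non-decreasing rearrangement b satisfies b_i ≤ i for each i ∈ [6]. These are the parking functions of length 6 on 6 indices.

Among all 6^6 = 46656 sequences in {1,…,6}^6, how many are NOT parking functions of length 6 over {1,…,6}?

#PF = 1·7^5 = 1 · 16807 = 16807 [KW]
Check (5,2,3,5,5,2) → sorted (2,2,3,5,5,5): b_1=2>1, not a PF.
6^6 − 16807 = 46656 − 16807 = 29849

29849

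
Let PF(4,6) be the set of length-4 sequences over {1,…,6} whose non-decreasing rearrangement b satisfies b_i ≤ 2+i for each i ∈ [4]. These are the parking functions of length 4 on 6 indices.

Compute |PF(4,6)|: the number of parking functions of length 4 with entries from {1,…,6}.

1029

|PF| = (6+1−4)·(6+1)^{4−1} = 3×343 = 1029 (Konheim–Weiss)
Check (3,4,1,5) → sorted (1,3,4,5): b_i ≤ 2+i ∀i, a PF.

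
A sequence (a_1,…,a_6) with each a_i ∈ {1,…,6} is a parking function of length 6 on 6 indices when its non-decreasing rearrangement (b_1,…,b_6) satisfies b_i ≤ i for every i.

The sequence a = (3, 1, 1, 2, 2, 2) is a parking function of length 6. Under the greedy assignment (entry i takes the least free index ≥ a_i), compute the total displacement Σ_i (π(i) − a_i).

10

Σπ(i) = 1+…+6 = 21; Σa = 3+1+1+2+2+2 = 11; disp = 21−11 = 10.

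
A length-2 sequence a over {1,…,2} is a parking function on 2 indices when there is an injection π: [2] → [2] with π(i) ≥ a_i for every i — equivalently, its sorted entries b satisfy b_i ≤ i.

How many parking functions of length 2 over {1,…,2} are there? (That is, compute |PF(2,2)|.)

Count = (2−2+1)·(2+1)^(2−1) = 1 · 3 = 3 (Konheim–Weiss)
E.g. (1,2) → sorted (1,2): b_i ≤ i ∀i, a PF.

3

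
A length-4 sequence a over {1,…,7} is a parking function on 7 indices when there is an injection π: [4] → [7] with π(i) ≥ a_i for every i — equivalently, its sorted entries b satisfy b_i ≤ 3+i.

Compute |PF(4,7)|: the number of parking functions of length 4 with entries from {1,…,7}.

2048

|PF| = (7−4+1)·(7+1)^(4−1) = 4·512 = 2048 (Pollak)
Check (7,1,2,1) → sorted (1,1,2,7): b_i ≤ 3+i ∀i, a PF.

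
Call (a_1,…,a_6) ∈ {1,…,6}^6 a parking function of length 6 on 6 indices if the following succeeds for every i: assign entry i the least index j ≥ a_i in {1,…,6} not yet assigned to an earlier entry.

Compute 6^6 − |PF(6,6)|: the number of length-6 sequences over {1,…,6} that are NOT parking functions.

#PF = (6+1−6)·(6+1)^{6−1} = 1 · 16807 = 16807
One tuple (4,6,3,3,4,4) → sorted (3,3,4,4,4,6): b_1=3>1, not a PF.
So 46656 − 16807 = 29849 fail.

29849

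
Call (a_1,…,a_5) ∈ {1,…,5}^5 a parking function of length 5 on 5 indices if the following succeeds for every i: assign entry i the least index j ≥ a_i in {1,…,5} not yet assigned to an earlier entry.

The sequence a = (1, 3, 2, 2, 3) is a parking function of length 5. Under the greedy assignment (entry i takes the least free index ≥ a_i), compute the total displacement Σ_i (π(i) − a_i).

Σπ(i) = 1+…+5 = 15; Σa = 1+3+2+2+3 = 11; disp = 15−11 = 4.

4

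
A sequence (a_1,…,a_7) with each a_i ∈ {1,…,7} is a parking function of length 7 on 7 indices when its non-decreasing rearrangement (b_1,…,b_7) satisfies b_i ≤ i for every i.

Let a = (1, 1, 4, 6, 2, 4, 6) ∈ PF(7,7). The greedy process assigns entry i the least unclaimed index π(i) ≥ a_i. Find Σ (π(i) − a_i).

4

Σπ = 28 ({1..7} each once); Σa = 1+1+4+6+2+4+6 = 24; disp = 28−24 = 4.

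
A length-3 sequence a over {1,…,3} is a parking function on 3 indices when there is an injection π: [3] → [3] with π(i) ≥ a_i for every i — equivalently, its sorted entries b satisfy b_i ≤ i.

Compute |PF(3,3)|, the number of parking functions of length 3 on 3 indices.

|PF| = (4−3)·4^(3−1) = 1·16 = 16 [KW]
E.g. (1,2,3) → sorted (1,2,3): b_i ≤ i ∀i, a PF.

16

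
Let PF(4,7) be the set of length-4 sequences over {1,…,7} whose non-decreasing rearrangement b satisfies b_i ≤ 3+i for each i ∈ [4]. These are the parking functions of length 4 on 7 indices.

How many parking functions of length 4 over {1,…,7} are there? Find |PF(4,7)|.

|PF| = (7−4+1)·(7+1)^(4−1) = 4 · 512 = 2048 (Konheim–Weiss)
One tuple (7,6,4,2) → sorted (2,4,6,7): b_i ≤ 3+i ∀i, a PF.

2048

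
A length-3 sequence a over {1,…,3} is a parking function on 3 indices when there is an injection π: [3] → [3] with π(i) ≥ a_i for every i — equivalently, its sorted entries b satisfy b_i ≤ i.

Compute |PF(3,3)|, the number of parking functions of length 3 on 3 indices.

16

Count = (3+1−3)·(3+1)^{3−1} = 1 · 16 = 16 [KW]
Check (2,1,1) → sorted (1,1,2): b_i ≤ i ∀i, a PF.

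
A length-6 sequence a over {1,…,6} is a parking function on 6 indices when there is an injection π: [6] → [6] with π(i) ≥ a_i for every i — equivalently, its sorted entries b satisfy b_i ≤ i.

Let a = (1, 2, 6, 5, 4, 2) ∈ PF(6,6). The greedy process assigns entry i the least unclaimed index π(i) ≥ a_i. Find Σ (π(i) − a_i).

Σπ(i) = 1+…+6 = 21; Σa = 1+2+6+5+4+2 = 20; disp = 21−20 = 1.

1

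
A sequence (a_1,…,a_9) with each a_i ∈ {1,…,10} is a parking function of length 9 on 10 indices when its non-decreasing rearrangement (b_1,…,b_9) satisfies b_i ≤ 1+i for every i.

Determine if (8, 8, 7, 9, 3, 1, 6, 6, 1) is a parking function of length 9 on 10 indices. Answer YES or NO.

NO

Order a: b = (1, 1, 3, 6, 6, 7, 8, 8, 9).
  b_1=1 ≤ 2
  b_2=1 ≤ 3
  b_3=3 ≤ 4
  b_4=6 > 5
  fails at i=4 ⇒ NO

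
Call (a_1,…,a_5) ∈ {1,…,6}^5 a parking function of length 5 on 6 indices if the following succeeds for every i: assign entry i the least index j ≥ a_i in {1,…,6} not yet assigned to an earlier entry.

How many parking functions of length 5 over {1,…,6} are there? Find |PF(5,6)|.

4802

|PF| = (6+1−5)·(6+1)^{5−1} = 2·2401 = 4802 [KW]
Check (4,2,2,2,5) → sorted (2,2,2,4,5): b_i ≤ 1+i ∀i, a PF.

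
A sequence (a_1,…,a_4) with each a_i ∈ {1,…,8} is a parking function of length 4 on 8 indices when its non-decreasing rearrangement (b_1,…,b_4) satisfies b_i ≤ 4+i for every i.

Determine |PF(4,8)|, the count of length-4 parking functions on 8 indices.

3645

|PF(4,8)| = (8−4+1)·(8+1)^(4−1) = 5 · 729 = 3645 (Konheim–Weiss)
E.g. (1,1,3,5) → sorted (1,1,3,5): b_i ≤ 4+i ∀i, a PF.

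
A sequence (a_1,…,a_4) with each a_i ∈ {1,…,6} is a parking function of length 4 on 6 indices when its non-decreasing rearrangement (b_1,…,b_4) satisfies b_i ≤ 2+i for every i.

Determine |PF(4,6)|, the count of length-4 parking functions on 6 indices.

1029

|PF(4,6)| = (6−4+1)·(6+1)^(4−1) = 3×343 = 1029
Check (1,4,3,3) → sorted (1,3,3,4): b_i ≤ 2+i ∀i, a PF.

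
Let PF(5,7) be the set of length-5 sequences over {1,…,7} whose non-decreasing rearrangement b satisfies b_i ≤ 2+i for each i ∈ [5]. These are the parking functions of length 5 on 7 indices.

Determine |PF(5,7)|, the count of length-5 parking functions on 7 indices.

Count = (7+1−5)·(7+1)^{5−1} = 3·4096 = 12288
E.g. (3,2,1,3,2) → sorted (1,2,2,3,3): b_i ≤ 2+i ∀i, a PF.

12288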